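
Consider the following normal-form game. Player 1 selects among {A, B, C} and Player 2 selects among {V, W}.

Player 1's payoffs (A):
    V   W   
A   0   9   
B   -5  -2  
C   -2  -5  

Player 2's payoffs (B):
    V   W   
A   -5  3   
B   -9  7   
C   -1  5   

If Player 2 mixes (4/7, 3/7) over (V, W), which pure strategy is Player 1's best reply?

A

Compute Player 1's expected payoff from each pure strategy against the given mix.
A: (4/7)·0 + (3/7)·9 = 27/7
B: (4/7)·(-5) + (3/7)·(-2) = -26/7
C: (4/7)·(-2) + (3/7)·(-5) = -23/7
Highest expected payoff is 27/7, from A.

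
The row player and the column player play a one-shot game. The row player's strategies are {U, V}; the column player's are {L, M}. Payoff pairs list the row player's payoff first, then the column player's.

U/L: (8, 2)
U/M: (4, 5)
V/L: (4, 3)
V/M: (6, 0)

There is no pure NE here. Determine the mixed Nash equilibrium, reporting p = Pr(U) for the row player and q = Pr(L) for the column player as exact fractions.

p = 1/2, q = 1/3

In a mixed NE each player is indifferent between their pure strategies, so the opponent's mix sets the indifference.
The column player indifferent between L and M: p·2 + (1−p)·3 = p·5 + (1−p)·0 ⟹ 3 + (-1)p = 0 + 5p ⟹ p = 1/2.
The row player indifferent between U and V: q·8 + (1−q)·4 = q·4 + (1−q)·6 ⟹ 4 + 4q = 6 + (-2)q ⟹ q = 1/3.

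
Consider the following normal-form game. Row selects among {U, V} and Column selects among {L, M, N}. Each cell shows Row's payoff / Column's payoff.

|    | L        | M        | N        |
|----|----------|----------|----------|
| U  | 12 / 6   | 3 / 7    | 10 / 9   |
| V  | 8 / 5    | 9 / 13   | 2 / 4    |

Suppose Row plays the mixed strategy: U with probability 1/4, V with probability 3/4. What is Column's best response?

M

Column's best reply maximizes expected payoff against the mix.
L: (1/4)·6 + (3/4)·5 = 21/4
M: (1/4)·7 + (3/4)·13 = 23/2
N: (1/4)·9 + (3/4)·4 = 21/4
Highest expected payoff is 23/2, from M.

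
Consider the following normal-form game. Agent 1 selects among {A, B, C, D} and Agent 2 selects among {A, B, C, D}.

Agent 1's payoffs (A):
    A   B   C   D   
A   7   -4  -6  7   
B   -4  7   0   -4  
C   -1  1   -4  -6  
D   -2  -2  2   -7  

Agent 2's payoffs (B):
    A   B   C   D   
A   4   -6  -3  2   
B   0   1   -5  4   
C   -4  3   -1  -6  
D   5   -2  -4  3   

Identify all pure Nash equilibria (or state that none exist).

Check mutual best responses: a cell is a NE iff neither player can gain by unilaterally deviating.
Agent 1's best responses — vs A: A (payoff 7); vs B: B (payoff 7); vs C: D (payoff 2); vs D: A (payoff 7).
Agent 2's best responses — vs A: A (payoff 4); vs B: D (payoff 4); vs C: B (payoff 3); vs D: A (payoff 5).
The only mutual best response is (A, A); neither player gains by switching there.

(A, A)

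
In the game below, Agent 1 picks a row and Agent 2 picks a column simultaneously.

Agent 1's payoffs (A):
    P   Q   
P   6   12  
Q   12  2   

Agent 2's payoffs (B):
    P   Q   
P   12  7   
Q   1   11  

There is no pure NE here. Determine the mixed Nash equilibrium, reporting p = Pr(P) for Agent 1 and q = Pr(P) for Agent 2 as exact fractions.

In a mixed NE each player is indifferent between their pure strategies, so the opponent's mix sets the indifference.
Agent 2 indifferent between P and Q: p·12 + (1−p)·1 = p·7 + (1−p)·11 ⟹ 1 + 11p = 11 + (-4)p ⟹ p = 2/3.
Agent 1 indifferent between P and Q: q·6 + (1−q)·12 = q·12 + (1−q)·2 ⟹ 12 + (-6)q = 2 + 10q ⟹ q = 5/8.

p = 2/3, q = 5/8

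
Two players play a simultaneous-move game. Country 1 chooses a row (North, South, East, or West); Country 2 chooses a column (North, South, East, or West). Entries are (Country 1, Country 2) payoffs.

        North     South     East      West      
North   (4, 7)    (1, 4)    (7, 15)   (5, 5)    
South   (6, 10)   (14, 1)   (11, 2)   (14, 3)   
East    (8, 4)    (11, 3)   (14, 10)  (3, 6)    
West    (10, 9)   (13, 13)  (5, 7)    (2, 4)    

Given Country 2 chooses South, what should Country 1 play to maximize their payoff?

South

With Country 2 fixed at South, Country 1's payoffs are: North → 1, South → 14, East → 11, West → 13.
The maximum is 14, achieved by South.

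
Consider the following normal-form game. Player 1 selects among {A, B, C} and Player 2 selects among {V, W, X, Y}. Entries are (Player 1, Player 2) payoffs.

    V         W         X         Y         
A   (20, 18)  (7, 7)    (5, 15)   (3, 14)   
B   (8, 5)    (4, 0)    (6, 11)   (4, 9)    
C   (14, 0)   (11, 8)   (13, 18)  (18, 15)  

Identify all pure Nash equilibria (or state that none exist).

Check mutual best responses: a cell is a NE iff neither player can gain by unilaterally deviating.
Player 1's best responses — vs V: A (payoff 20); vs W: C (payoff 11); vs X: C (payoff 13); vs Y: C (payoff 18).
Player 2's best responses — vs A: V (payoff 18); vs B: X (payoff 11); vs C: X (payoff 18).
Mutual best responses occur at (A, V) and (C, X); at each, neither player gains by switching.

(A, V) and (C, X)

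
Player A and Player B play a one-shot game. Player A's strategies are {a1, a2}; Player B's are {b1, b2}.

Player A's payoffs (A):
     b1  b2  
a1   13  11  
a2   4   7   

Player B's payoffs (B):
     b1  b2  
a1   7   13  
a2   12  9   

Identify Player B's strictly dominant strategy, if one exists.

A strategy is strictly dominant if it gives Player B a strictly higher payoff than every other strategy, against every choice by the opponent.
b1 is not dominant: against a1, b2 gives 13 > 7.
b2 is not dominant: against a2, b1 gives 12 > 9.
No single strategy is best against every opponent action.

No strictly dominant strategy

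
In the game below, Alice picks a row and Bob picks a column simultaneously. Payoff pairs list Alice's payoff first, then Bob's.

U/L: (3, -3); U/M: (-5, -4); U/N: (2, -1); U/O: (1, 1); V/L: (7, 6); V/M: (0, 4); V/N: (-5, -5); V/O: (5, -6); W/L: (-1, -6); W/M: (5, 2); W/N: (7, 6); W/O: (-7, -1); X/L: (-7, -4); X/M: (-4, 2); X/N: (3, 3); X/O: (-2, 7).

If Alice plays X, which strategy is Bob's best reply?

O

With Alice fixed at X, Bob's payoffs are: L → -4, M → 2, N → 3, O → 7.
The maximum is 7, achieved by O.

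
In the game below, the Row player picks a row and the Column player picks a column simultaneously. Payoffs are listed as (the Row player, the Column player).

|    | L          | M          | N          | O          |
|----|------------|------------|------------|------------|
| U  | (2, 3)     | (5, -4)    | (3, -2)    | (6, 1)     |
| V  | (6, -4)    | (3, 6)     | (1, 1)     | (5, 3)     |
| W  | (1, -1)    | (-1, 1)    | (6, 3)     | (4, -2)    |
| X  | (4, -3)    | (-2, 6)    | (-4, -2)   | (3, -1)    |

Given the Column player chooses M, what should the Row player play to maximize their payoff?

With the Column player fixed at M, the Row player's payoffs are: U → 5, V → 3, W → -1, X → -2.
The maximum is 5, achieved by U.

U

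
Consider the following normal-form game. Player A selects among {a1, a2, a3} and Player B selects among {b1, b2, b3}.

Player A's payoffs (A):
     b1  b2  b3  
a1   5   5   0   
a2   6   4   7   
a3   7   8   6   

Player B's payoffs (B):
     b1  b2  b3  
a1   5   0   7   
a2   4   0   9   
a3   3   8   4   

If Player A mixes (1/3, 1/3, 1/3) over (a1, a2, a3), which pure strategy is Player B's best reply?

Player B's best reply maximizes expected payoff against the mix.
b1: (1/3)·5 + (1/3)·4 + (1/3)·3 = 4
b2: (1/3)·0 + (1/3)·0 + (1/3)·8 = 8/3
b3: (1/3)·7 + (1/3)·9 + (1/3)·4 = 20/3
Highest expected payoff is 20/3, from b3.

b3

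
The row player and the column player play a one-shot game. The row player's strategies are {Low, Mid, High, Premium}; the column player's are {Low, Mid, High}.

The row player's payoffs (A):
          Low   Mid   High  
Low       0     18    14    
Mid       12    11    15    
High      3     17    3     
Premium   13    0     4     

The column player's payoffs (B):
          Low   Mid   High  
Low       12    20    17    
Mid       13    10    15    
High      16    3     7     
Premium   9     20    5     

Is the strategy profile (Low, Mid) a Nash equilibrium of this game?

Yes

Holding the column player at Mid: the row player gets 18 from Low, versus 11 from Mid, 17 from High, 0 from Premium. No profitable deviation for the row player.
Holding the row player at Low: the column player gets 20 from Mid, versus 12 from Low, 17 from High. No profitable deviation for the column player either.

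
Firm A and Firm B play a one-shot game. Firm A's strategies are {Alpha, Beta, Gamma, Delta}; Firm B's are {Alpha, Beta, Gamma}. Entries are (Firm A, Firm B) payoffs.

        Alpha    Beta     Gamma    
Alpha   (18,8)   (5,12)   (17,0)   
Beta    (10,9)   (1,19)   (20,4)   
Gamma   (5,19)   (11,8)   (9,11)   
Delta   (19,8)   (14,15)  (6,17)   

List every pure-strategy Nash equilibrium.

None

A profile is a Nash equilibrium when each player is best-responding to the other.
Firm A's best responses — vs Alpha: Delta (payoff 19); vs Beta: Delta (payoff 14); vs Gamma: Beta (payoff 20).
Firm B's best responses — vs Alpha: Beta (payoff 12); vs Beta: Beta (payoff 19); vs Gamma: Alpha (payoff 19); vs Delta: Gamma (payoff 17).
No cell has both players best-responding. For instance, Firm A's best reply to Beta is Delta, but against Delta Firm B prefers Gamma over Beta.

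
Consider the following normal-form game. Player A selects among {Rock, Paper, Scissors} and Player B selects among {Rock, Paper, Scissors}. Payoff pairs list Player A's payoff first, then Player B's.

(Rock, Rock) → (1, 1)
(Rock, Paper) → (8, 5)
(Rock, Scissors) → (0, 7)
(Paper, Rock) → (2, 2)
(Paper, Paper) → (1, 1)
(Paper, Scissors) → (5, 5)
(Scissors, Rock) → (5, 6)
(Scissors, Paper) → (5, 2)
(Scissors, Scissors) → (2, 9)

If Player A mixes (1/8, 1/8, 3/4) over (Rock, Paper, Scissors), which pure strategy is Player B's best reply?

Compute Player B's expected payoff from each pure strategy against the given mix.
Rock: (1/8)·1 + (1/8)·2 + (3/4)·6 = 39/8
Paper: (1/8)·5 + (1/8)·1 + (3/4)·2 = 9/4
Scissors: (1/8)·7 + (1/8)·5 + (3/4)·9 = 33/4
Highest expected payoff is 33/4, from Scissors.

Scissors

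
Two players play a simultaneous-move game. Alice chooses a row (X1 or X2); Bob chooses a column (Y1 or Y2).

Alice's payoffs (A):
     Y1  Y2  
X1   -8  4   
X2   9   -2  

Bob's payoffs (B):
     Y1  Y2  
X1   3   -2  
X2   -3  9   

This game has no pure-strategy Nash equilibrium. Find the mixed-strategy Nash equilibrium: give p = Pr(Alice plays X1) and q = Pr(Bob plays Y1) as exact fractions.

p = 12/17, q = 6/23

In a mixed NE each player is indifferent between their pure strategies, so the opponent's mix sets the indifference.
Bob indifferent between Y1 and Y2: p·3 + (1−p)·(-3) = p·(-2) + (1−p)·9 ⟹ (-3) + 6p = 9 + (-11)p ⟹ p = 12/17.
Alice indifferent between X1 and X2: q·(-8) + (1−q)·4 = q·9 + (1−q)·(-2) ⟹ 4 + (-12)q = (-2) + 11q ⟹ q = 6/23.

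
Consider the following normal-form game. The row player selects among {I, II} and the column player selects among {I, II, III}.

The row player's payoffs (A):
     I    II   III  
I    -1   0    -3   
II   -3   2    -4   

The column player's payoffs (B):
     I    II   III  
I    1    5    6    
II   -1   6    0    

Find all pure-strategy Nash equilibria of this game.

A profile is a Nash equilibrium when each player is best-responding to the other.
The row player's best responses — vs I: I (payoff -1); vs II: II (payoff 2); vs III: I (payoff -3).
The column player's best responses — vs I: III (payoff 6); vs II: II (payoff 6).
Mutual best responses occur at (I, III) and (II, II); at each, neither player gains by switching.

(I, III) and (II, II)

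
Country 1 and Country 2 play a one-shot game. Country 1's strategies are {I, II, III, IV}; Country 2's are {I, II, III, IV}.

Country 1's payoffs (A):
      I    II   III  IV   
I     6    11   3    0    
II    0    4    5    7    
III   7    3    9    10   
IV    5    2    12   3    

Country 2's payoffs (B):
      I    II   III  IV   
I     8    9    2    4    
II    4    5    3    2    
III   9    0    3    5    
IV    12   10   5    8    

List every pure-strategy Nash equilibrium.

Find each player's best response to every opponent strategy; NE are the intersections.
Country 1's best responses — vs I: III (payoff 7); vs II: I (payoff 11); vs III: IV (payoff 12); vs IV: III (payoff 10).
Country 2's best responses — vs I: II (payoff 9); vs II: II (payoff 5); vs III: I (payoff 9); vs IV: I (payoff 12).
Mutual best responses occur at (I, II) and (III, I); at each, neither player gains by switching.

(I, II) and (III, I)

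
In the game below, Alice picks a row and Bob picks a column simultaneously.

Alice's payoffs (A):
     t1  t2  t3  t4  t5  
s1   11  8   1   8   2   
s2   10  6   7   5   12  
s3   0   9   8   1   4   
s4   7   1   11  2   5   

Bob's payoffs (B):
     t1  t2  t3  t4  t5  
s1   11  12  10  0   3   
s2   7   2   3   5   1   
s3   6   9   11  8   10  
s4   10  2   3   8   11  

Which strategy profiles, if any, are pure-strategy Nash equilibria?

There is no pure-strategy Nash equilibrium

Find each player's best response to every opponent strategy; NE are the intersections.
Alice's best responses — vs t1: s1 (payoff 11); vs t2: s3 (payoff 9); vs t3: s4 (payoff 11); vs t4: s1 (payoff 8); vs t5: s2 (payoff 12).
Bob's best responses — vs s1: t2 (payoff 12); vs s2: t1 (payoff 7); vs s3: t3 (payoff 11); vs s4: t5 (payoff 11).
No cell has both players best-responding. For instance, Alice's best reply to t1 is s1, but against s1 Bob prefers t2 over t1.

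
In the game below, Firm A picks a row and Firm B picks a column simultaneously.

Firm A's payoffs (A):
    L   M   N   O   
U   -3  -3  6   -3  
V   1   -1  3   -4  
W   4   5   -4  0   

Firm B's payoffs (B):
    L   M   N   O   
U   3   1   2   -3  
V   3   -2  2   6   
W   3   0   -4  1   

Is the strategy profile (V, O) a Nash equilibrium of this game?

Holding Firm B at O: Firm A gets -4 from V but could get 0 by switching to W. Firm A has a profitable deviation.

No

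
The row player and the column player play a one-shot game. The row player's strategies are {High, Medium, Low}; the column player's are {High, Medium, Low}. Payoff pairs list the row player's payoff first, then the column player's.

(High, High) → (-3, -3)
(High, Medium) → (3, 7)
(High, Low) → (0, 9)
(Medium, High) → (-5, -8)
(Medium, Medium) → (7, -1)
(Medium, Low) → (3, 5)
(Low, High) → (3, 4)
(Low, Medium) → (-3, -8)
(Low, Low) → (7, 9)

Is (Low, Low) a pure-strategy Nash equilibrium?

Holding the column player at Low: the row player gets 7 from Low, versus 0 from High, 3 from Medium. No profitable deviation for the row player.
Holding the row player at Low: the column player gets 9 from Low, versus 4 from High, -8 from Medium. No profitable deviation for the column player either.

Yes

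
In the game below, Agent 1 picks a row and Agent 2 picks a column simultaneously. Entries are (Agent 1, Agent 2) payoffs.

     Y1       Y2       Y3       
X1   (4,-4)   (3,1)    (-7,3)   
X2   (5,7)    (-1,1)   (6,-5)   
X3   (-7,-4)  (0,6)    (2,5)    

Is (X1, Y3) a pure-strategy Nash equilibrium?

No

Holding Agent 2 at Y3: Agent 1 gets -7 from X1 but could get 6 by switching to X2. Agent 1 has a profitable deviation.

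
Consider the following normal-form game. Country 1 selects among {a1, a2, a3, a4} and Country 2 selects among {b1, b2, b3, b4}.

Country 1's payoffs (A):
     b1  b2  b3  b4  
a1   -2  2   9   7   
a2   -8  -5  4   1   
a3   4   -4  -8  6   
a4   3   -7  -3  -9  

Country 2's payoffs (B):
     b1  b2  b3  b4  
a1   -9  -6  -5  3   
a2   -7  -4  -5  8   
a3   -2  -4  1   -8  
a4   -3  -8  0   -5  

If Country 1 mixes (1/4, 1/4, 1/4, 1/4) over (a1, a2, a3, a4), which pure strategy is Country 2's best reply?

Compute Country 2's expected payoff from each pure strategy against the given mix.
b1: (1/4)·(-9) + (1/4)·(-7) + (1/4)·(-2) + (1/4)·(-3) = -21/4
b2: (1/4)·(-6) + (1/4)·(-4) + (1/4)·(-4) + (1/4)·(-8) = -11/2
b3: (1/4)·(-5) + (1/4)·(-5) + (1/4)·1 + (1/4)·0 = -9/4
b4: (1/4)·3 + (1/4)·8 + (1/4)·(-8) + (1/4)·(-5) = -1/2
Highest expected payoff is -1/2, from b4.

b4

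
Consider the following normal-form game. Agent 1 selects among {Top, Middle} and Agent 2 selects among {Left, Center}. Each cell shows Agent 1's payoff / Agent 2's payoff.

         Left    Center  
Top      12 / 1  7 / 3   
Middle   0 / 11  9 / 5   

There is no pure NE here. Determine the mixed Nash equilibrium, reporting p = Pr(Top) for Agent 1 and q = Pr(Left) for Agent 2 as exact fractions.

In a mixed NE each player is indifferent between their pure strategies, so the opponent's mix sets the indifference.
Agent 2 indifferent between Left and Center: p·1 + (1−p)·11 = p·3 + (1−p)·5 ⟹ 11 + (-10)p = 5 + (-2)p ⟹ p = 3/4.
Agent 1 indifferent between Top and Middle: q·12 + (1−q)·7 = q·0 + (1−q)·9 ⟹ 7 + 5q = 9 + (-9)q ⟹ q = 1/7.

p = 3/4, q = 1/7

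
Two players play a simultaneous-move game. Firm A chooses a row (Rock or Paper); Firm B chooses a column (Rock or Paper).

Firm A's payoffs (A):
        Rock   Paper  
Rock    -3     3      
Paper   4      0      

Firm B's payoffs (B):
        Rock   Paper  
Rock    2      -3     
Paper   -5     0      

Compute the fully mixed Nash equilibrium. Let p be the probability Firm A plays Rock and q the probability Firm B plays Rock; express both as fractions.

Each player's mixing probability is pinned down by making the *other* player indifferent.
Firm B indifferent between Rock and Paper: p·2 + (1−p)·(-5) = p·(-3) + (1−p)·0 ⟹ (-5) + 7p = 0 + (-3)p ⟹ p = 1/2.
Firm A indifferent between Rock and Paper: q·(-3) + (1−q)·3 = q·4 + (1−q)·0 ⟹ 3 + (-6)q = 0 + 4q ⟹ q = 3/10.

p = 1/2, q = 3/10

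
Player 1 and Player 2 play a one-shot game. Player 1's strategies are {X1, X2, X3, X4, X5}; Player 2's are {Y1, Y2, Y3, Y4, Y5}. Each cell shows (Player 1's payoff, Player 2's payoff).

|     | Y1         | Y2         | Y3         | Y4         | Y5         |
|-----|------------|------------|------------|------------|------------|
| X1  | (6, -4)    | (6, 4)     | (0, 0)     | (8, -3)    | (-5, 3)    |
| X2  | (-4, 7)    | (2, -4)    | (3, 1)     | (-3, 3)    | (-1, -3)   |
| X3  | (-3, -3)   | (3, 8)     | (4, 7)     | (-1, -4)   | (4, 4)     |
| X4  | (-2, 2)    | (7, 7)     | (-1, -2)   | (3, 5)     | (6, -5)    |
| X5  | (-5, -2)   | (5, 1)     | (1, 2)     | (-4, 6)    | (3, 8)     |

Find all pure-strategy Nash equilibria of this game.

Find each player's best response to every opponent strategy; NE are the intersections.
Player 1's best responses — vs Y1: X1 (payoff 6); vs Y2: X4 (payoff 7); vs Y3: X3 (payoff 4); vs Y4: X1 (payoff 8); vs Y5: X4 (payoff 6).
Player 2's best responses — vs X1: Y2 (payoff 4); vs X2: Y1 (payoff 7); vs X3: Y2 (payoff 8); vs X4: Y2 (payoff 7); vs X5: Y5 (payoff 8).
The only mutual best response is (X4, Y2); neither player gains by switching there.

(X4, Y2)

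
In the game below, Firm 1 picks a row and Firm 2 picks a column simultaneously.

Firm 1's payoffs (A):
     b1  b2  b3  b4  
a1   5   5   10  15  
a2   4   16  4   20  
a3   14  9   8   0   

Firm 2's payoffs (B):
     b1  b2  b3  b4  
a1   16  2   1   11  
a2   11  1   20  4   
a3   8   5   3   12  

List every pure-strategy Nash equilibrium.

A profile is a Nash equilibrium when each player is best-responding to the other.
Firm 1's best responses — vs b1: a3 (payoff 14); vs b2: a2 (payoff 16); vs b3: a1 (payoff 10); vs b4: a2 (payoff 20).
Firm 2's best responses — vs a1: b1 (payoff 16); vs a2: b3 (payoff 20); vs a3: b4 (payoff 12).
No cell has both players best-responding. For instance, Firm 1's best reply to b2 is a2, but against a2 Firm 2 prefers b3 over b2.

No pure-strategy Nash equilibrium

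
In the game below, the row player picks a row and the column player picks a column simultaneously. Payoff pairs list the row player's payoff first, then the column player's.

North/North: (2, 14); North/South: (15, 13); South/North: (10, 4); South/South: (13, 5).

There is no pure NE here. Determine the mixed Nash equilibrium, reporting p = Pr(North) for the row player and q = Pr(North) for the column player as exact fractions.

p = 1/2, q = 1/5

Each player's mixing probability is pinned down by making the *other* player indifferent.
The column player indifferent between North and South: p·14 + (1−p)·4 = p·13 + (1−p)·5 ⟹ 4 + 10p = 5 + 8p ⟹ p = 1/2.
The row player indifferent between North and South: q·2 + (1−q)·15 = q·10 + (1−q)·13 ⟹ 15 + (-13)q = 13 + (-3)q ⟹ q = 1/5.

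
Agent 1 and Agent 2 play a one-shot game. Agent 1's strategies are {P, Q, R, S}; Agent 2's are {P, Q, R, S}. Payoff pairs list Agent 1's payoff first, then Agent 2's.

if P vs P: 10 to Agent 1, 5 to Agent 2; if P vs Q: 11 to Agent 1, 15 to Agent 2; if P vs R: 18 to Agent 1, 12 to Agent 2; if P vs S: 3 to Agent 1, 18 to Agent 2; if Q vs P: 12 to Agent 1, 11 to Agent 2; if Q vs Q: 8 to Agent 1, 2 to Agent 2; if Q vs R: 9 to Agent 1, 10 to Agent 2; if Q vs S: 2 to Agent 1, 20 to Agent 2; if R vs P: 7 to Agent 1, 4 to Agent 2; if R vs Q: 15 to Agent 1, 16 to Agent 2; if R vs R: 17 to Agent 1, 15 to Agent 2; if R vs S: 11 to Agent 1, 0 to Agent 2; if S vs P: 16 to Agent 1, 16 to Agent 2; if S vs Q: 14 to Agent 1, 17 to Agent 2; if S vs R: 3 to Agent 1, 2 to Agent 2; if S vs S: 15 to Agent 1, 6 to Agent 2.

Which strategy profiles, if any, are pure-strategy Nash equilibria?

A profile is a Nash equilibrium when each player is best-responding to the other.
Agent 1's best responses — vs P: S (payoff 16); vs Q: R (payoff 15); vs R: P (payoff 18); vs S: S (payoff 15).
Agent 2's best responses — vs P: S (payoff 18); vs Q: S (payoff 20); vs R: Q (payoff 16); vs S: Q (payoff 17).
The only mutual best response is (R, Q); neither player gains by switching there.

(R, Q)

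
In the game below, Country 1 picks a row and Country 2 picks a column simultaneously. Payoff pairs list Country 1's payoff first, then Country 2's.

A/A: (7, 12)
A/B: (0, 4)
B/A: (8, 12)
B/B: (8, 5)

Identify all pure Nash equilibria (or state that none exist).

(B, A)

Check mutual best responses: a cell is a NE iff neither player can gain by unilaterally deviating.
Country 1's best responses — vs A: B (payoff 8); vs B: B (payoff 8).
Country 2's best responses — vs A: A (payoff 12); vs B: A (payoff 12).
The only mutual best response is (B, A); neither player gains by switching there.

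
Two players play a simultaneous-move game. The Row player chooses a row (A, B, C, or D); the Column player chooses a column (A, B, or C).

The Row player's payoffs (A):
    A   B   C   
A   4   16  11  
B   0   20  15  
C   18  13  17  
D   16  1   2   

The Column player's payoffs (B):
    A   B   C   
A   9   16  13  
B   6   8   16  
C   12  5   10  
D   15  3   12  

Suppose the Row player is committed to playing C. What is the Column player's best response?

With the Row player fixed at C, the Column player's payoffs are: A → 12, B → 5, C → 10.
The maximum is 12, achieved by A.

A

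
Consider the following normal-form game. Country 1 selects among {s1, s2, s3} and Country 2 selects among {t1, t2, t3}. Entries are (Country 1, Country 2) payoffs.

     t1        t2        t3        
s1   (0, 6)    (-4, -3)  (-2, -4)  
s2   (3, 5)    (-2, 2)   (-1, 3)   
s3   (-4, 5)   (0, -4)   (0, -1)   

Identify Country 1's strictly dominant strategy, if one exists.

No strictly dominant strategy

A strategy is strictly dominant if it gives Country 1 a strictly higher payoff than every other strategy, against every choice by the opponent.
s1 is not dominant: against t1, s2 gives 3 > 0.
s2 is not dominant: against t2, s3 gives 0 > -2.
s3 is not dominant: against t1, s1 gives 0 > -4.
No single strategy is best against every opponent action.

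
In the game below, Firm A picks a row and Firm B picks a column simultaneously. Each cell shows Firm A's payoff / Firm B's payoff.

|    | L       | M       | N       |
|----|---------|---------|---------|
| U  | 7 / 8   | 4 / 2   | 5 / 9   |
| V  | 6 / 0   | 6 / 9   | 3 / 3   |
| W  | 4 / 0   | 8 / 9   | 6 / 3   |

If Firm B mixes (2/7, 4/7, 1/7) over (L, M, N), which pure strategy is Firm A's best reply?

Firm A's best reply maximizes expected payoff against the mix.
U: (2/7)·7 + (4/7)·4 + (1/7)·5 = 5
V: (2/7)·6 + (4/7)·6 + (1/7)·3 = 39/7
W: (2/7)·4 + (4/7)·8 + (1/7)·6 = 46/7
Highest expected payoff is 46/7, from W.

W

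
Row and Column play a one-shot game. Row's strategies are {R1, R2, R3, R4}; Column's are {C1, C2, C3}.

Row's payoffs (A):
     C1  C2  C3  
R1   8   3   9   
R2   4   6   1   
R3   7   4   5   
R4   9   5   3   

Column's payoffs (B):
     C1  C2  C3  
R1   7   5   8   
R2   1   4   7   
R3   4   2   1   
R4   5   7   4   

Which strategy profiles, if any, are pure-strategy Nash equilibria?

(R1, C3)

Find each player's best response to every opponent strategy; NE are the intersections.
Row's best responses — vs C1: R4 (payoff 9); vs C2: R2 (payoff 6); vs C3: R1 (payoff 9).
Column's best responses — vs R1: C3 (payoff 8); vs R2: C3 (payoff 7); vs R3: C1 (payoff 4); vs R4: C2 (payoff 7).
The only mutual best response is (R1, C3); neither player gains by switching there.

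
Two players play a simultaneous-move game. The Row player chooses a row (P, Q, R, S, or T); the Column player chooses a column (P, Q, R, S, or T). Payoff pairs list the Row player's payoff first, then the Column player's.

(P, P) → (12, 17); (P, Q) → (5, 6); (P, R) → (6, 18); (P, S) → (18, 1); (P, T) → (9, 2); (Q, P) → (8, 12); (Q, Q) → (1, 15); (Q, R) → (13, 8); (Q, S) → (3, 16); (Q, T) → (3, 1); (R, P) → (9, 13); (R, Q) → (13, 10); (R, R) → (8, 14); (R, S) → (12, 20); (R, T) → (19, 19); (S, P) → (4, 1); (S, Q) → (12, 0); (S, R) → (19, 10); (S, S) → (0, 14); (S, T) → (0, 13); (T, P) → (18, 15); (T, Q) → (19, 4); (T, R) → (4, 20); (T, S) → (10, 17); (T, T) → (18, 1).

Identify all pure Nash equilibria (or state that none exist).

A profile is a Nash equilibrium when each player is best-responding to the other.
The Row player's best responses — vs P: T (payoff 18); vs Q: T (payoff 19); vs R: S (payoff 19); vs S: P (payoff 18); vs T: R (payoff 19).
The Column player's best responses — vs P: R (payoff 18); vs Q: S (payoff 16); vs R: S (payoff 20); vs S: S (payoff 14); vs T: R (payoff 20).
No cell has both players best-responding. For instance, the Row player's best reply to Q is T, but against T the Column player prefers R over Q.

None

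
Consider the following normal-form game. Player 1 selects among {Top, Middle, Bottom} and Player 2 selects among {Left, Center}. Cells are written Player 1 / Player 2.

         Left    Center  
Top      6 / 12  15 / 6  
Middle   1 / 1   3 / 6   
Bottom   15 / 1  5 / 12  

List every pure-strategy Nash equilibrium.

A profile is a Nash equilibrium when each player is best-responding to the other.
Player 1's best responses — vs Left: Bottom (payoff 15); vs Center: Top (payoff 15).
Player 2's best responses — vs Top: Left (payoff 12); vs Middle: Center (payoff 6); vs Bottom: Center (payoff 12).
No cell has both players best-responding. For instance, Player 1's best reply to Left is Bottom, but against Bottom Player 2 prefers Center over Left.

There is no pure-strategy Nash equilibrium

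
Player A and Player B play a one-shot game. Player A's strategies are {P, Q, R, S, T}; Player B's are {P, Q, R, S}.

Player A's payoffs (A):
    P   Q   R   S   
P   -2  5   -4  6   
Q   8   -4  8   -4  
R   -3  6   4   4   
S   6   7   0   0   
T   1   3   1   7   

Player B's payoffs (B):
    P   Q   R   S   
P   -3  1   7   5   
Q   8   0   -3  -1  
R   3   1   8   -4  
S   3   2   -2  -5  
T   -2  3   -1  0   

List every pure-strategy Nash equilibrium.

Check mutual best responses: a cell is a NE iff neither player can gain by unilaterally deviating.
Player A's best responses — vs P: Q (payoff 8); vs Q: S (payoff 7); vs R: Q (payoff 8); vs S: T (payoff 7).
Player B's best responses — vs P: R (payoff 7); vs Q: P (payoff 8); vs R: R (payoff 8); vs S: P (payoff 3); vs T: Q (payoff 3).
The only mutual best response is (Q, P); neither player gains by switching there.

(Q, P)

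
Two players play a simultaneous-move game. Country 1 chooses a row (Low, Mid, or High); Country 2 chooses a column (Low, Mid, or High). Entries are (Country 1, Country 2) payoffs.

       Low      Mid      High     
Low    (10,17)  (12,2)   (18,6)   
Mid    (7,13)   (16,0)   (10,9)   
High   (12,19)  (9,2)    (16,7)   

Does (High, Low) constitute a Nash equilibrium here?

Yes

Holding Country 2 at Low: Country 1 gets 12 from High, versus 10 from Low, 7 from Mid. No profitable deviation for Country 1.
Holding Country 1 at High: Country 2 gets 19 from Low, versus 2 from Mid, 7 from High. No profitable deviation for Country 2 either.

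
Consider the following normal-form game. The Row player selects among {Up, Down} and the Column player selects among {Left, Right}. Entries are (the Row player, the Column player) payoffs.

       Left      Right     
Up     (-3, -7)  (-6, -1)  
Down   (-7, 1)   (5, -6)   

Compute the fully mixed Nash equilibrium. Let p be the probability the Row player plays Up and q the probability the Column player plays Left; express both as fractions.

In a mixed NE each player is indifferent between their pure strategies, so the opponent's mix sets the indifference.
The Column player indifferent between Left and Right: p·(-7) + (1−p)·1 = p·(-1) + (1−p)·(-6) ⟹ 1 + (-8)p = (-6) + 5p ⟹ p = 7/13.
The Row player indifferent between Up and Down: q·(-3) + (1−q)·(-6) = q·(-7) + (1−q)·5 ⟹ (-6) + 3q = 5 + (-12)q ⟹ q = 11/15.

p = 7/13, q = 11/15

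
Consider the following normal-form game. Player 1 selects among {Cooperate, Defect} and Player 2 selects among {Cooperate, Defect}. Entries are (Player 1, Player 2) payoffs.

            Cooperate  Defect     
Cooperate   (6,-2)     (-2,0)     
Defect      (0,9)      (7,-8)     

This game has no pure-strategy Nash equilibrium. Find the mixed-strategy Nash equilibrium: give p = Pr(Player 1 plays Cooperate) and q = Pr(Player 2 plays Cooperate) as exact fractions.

In a mixed NE each player is indifferent between their pure strategies, so the opponent's mix sets the indifference.
Player 2 indifferent between Cooperate and Defect: p·(-2) + (1−p)·9 = p·0 + (1−p)·(-8) ⟹ 9 + (-11)p = (-8) + 8p ⟹ p = 17/19.
Player 1 indifferent between Cooperate and Defect: q·6 + (1−q)·(-2) = q·0 + (1−q)·7 ⟹ (-2) + 8q = 7 + (-7)q ⟹ q = 3/5.

p = 17/19, q = 3/5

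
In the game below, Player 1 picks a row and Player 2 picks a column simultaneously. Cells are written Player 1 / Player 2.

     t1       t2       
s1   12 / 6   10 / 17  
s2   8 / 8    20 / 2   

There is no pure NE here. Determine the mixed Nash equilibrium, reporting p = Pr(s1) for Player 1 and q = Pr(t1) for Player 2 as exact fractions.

Each player's mixing probability is pinned down by making the *other* player indifferent.
Player 2 indifferent between t1 and t2: p·6 + (1−p)·8 = p·17 + (1−p)·2 ⟹ 8 + (-2)p = 2 + 15p ⟹ p = 6/17.
Player 1 indifferent between s1 and s2: q·12 + (1−q)·10 = q·8 + (1−q)·20 ⟹ 10 + 2q = 20 + (-12)q ⟹ q = 5/7.

p = 6/17, q = 5/7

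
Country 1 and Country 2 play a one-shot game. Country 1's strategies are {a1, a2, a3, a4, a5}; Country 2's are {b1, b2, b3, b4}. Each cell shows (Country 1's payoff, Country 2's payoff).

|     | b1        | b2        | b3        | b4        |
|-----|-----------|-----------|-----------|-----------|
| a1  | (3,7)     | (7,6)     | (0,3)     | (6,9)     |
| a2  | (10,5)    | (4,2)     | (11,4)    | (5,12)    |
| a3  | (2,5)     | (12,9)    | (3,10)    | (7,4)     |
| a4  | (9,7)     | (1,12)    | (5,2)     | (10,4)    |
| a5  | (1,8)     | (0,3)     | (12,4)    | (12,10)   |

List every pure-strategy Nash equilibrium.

A profile is a Nash equilibrium when each player is best-responding to the other.
Country 1's best responses — vs b1: a2 (payoff 10); vs b2: a3 (payoff 12); vs b3: a5 (payoff 12); vs b4: a5 (payoff 12).
Country 2's best responses — vs a1: b4 (payoff 9); vs a2: b4 (payoff 12); vs a3: b3 (payoff 10); vs a4: b2 (payoff 12); vs a5: b4 (payoff 10).
The only mutual best response is (a5, b4); neither player gains by switching there.

(a5, b4)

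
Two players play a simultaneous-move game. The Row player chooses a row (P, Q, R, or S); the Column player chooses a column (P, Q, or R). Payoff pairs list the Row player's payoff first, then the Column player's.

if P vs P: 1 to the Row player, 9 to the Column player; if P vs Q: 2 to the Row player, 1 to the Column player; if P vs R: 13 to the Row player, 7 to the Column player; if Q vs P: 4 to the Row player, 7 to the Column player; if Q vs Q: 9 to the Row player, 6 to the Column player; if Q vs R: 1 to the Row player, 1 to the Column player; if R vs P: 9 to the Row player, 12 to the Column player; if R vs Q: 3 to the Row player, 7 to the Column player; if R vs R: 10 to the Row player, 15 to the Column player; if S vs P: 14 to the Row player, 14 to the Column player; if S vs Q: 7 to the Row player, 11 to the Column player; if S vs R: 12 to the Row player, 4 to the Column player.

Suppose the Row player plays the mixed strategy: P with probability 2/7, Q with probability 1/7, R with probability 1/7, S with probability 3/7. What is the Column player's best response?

The Column player's best reply maximizes expected payoff against the mix.
P: (2/7)·9 + (1/7)·7 + (1/7)·12 + (3/7)·14 = 79/7
Q: (2/7)·1 + (1/7)·6 + (1/7)·7 + (3/7)·11 = 48/7
R: (2/7)·7 + (1/7)·1 + (1/7)·15 + (3/7)·4 = 6
Highest expected payoff is 79/7, from P.

P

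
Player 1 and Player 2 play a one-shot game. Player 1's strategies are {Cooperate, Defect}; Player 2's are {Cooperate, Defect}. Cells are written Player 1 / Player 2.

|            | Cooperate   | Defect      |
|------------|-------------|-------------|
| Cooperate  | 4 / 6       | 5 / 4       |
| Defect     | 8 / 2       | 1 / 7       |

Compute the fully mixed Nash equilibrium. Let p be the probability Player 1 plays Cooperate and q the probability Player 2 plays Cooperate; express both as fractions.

p = 5/7, q = 1/2

In a mixed NE each player is indifferent between their pure strategies, so the opponent's mix sets the indifference.
Player 2 indifferent between Cooperate and Defect: p·6 + (1−p)·2 = p·4 + (1−p)·7 ⟹ 2 + 4p = 7 + (-3)p ⟹ p = 5/7.
Player 1 indifferent between Cooperate and Defect: q·4 + (1−q)·5 = q·8 + (1−q)·1 ⟹ 5 + (-1)q = 1 + 7q ⟹ q = 1/2.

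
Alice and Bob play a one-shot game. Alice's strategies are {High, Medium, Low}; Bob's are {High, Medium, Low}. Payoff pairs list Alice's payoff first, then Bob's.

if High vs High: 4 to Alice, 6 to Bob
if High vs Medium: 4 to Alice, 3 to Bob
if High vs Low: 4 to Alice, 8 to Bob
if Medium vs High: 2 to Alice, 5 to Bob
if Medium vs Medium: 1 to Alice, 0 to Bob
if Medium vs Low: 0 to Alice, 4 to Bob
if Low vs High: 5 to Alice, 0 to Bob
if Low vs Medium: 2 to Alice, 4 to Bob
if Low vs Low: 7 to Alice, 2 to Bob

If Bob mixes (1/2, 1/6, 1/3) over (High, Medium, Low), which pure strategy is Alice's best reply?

Low

Alice's best reply maximizes expected payoff against the mix.
High: (1/2)·4 + (1/6)·4 + (1/3)·4 = 4
Medium: (1/2)·2 + (1/6)·1 + (1/3)·0 = 7/6
Low: (1/2)·5 + (1/6)·2 + (1/3)·7 = 31/6
Highest expected payoff is 31/6, from Low.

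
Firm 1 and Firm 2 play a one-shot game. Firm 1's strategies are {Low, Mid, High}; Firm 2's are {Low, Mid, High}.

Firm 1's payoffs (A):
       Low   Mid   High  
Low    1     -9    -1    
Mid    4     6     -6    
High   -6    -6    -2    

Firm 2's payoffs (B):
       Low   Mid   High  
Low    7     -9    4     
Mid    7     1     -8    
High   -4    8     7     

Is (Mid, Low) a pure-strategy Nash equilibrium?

Yes

Holding Firm 2 at Low: Firm 1 gets 4 from Mid, versus 1 from Low, -6 from High. No profitable deviation for Firm 1.
Holding Firm 1 at Mid: Firm 2 gets 7 from Low, versus 1 from Mid, -8 from High. No profitable deviation for Firm 2 either.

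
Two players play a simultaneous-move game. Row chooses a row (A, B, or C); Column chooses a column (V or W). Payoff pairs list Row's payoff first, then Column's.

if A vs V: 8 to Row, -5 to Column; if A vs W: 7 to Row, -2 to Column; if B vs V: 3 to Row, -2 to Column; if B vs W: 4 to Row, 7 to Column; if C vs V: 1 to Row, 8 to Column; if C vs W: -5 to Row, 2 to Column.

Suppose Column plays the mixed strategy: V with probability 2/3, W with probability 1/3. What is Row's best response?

Compute Row's expected payoff from each pure strategy against the given mix.
A: (2/3)·8 + (1/3)·7 = 23/3
B: (2/3)·3 + (1/3)·4 = 10/3
C: (2/3)·1 + (1/3)·(-5) = -1
Highest expected payoff is 23/3, from A.

A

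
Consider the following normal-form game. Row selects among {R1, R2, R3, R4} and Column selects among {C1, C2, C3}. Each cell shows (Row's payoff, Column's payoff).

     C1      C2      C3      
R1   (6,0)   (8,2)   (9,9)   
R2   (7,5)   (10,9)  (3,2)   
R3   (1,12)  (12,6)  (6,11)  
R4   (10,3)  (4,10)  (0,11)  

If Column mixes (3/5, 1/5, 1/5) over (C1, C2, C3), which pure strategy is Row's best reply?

R1

Row's best reply maximizes expected payoff against the mix.
R1: (3/5)·6 + (1/5)·8 + (1/5)·9 = 7
R2: (3/5)·7 + (1/5)·10 + (1/5)·3 = 34/5
R3: (3/5)·1 + (1/5)·12 + (1/5)·6 = 21/5
R4: (3/5)·10 + (1/5)·4 + (1/5)·0 = 34/5
Highest expected payoff is 7, from R1.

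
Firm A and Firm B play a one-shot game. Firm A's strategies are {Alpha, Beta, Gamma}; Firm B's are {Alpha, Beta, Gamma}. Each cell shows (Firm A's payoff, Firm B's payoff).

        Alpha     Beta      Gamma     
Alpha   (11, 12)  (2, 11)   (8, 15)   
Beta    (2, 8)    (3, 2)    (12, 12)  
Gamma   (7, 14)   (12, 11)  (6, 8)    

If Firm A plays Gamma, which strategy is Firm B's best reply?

With Firm A fixed at Gamma, Firm B's payoffs are: Alpha → 14, Beta → 11, Gamma → 8.
The maximum is 14, achieved by Alpha.

Alpha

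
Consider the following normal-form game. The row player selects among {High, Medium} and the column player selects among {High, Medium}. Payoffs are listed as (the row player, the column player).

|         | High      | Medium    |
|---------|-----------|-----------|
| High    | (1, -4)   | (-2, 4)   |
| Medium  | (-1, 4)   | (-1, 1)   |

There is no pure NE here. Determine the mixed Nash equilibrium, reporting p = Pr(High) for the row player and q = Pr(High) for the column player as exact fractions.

Each player's mixing probability is pinned down by making the *other* player indifferent.
The column player indifferent between High and Medium: p·(-4) + (1−p)·4 = p·4 + (1−p)·1 ⟹ 4 + (-8)p = 1 + 3p ⟹ p = 3/11.
The row player indifferent between High and Medium: q·1 + (1−q)·(-2) = q·(-1) + (1−q)·(-1) ⟹ (-2) + 3q = (-1) + 0q ⟹ q = 1/3.

p = 3/11, q = 1/3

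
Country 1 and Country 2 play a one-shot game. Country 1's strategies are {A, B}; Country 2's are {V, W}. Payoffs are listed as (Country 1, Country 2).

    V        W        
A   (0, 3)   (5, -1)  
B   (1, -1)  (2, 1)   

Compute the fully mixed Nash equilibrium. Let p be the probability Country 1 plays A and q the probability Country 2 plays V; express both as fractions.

p = 1/3, q = 3/4

Each player's mixing probability is pinned down by making the *other* player indifferent.
Country 2 indifferent between V and W: p·3 + (1−p)·(-1) = p·(-1) + (1−p)·1 ⟹ (-1) + 4p = 1 + (-2)p ⟹ p = 1/3.
Country 1 indifferent between A and B: q·0 + (1−q)·5 = q·1 + (1−q)·2 ⟹ 5 + (-5)q = 2 + (-1)q ⟹ q = 3/4.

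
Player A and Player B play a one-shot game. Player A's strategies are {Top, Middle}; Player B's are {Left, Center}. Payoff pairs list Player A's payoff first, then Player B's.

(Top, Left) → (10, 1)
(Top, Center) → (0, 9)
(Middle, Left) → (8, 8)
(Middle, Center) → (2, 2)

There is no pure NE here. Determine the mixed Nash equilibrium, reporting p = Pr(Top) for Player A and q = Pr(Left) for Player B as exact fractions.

Each player's mixing probability is pinned down by making the *other* player indifferent.
Player B indifferent between Left and Center: p·1 + (1−p)·8 = p·9 + (1−p)·2 ⟹ 8 + (-7)p = 2 + 7p ⟹ p = 3/7.
Player A indifferent between Top and Middle: q·10 + (1−q)·0 = q·8 + (1−q)·2 ⟹ 0 + 10q = 2 + 6q ⟹ q = 1/2.

p = 3/7, q = 1/2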